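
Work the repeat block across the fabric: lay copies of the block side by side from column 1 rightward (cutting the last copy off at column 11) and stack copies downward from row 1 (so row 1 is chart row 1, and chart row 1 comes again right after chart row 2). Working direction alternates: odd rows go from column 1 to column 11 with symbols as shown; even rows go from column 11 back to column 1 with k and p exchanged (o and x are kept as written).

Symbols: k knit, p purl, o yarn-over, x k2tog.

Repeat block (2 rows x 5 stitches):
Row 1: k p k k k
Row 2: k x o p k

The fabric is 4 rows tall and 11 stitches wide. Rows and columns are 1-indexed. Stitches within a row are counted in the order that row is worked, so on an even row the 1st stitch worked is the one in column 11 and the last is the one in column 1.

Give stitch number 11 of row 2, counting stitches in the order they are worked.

Result:
p

Derivation:
For row 2: chart row = ((2-1) mod 2) + 1 = 2; this is a WS (even) row.
Chart row 2 tiled across columns 1-11: k x o p k k x o p k k
WS row: flip the tiled sequence (start at column 11) and apply k<->p; o and x stay.
Row 2 as worked: p p k o x p p k o x p
The 11th stitch worked is p.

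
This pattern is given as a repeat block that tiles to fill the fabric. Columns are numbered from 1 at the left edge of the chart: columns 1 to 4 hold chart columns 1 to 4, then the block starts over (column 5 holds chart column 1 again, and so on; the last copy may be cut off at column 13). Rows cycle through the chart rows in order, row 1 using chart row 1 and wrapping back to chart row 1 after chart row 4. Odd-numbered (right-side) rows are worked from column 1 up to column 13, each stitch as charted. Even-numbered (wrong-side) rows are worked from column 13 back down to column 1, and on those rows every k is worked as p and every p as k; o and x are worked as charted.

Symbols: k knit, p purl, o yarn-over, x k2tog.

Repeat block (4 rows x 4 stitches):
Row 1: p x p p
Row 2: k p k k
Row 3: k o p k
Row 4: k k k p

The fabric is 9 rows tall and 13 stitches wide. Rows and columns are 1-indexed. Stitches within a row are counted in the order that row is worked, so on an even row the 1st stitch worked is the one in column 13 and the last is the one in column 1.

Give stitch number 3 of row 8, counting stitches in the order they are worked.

For row 8: chart row = ((8-1) mod 4) + 1 = 4; this is a WS (even) row.
Chart row 4 tiled across columns 1-13: k k k p k k k p k k k p k
Wrong side: read the tiled row from column 13 down to 1 and exchange k with p (leave o, x).
Row 8 as worked: p k p p p k p p p k p p p
Stitch 3 in working order -> p

== STITCH ==
p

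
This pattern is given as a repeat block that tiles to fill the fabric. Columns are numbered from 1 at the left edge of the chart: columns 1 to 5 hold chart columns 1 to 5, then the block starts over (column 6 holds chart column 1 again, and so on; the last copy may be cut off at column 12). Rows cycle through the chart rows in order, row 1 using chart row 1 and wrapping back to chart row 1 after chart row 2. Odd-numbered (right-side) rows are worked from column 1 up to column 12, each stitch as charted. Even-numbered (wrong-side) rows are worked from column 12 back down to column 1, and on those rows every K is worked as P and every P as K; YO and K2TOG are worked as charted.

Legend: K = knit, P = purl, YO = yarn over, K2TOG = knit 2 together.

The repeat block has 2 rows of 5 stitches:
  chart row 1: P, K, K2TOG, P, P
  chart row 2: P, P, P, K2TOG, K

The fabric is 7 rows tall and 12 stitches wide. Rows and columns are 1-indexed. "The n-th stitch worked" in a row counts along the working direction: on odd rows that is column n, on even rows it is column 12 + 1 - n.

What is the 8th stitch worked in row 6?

Result:
P

Derivation:
For row 6: chart row = ((6-1) mod 2) + 1 = 2; this is a WS (even) row.
Chart row 2 tiled across columns 1-12: P P P K2TOG K P P P K2TOG K P P
Wrong side: read the tiled row from column 12 down to 1 and exchange K with P (leave YO, K2TOG).
Row 6 as worked: K K P K2TOG K K K P K2TOG K K K
Counting 8 along the worked row gives P.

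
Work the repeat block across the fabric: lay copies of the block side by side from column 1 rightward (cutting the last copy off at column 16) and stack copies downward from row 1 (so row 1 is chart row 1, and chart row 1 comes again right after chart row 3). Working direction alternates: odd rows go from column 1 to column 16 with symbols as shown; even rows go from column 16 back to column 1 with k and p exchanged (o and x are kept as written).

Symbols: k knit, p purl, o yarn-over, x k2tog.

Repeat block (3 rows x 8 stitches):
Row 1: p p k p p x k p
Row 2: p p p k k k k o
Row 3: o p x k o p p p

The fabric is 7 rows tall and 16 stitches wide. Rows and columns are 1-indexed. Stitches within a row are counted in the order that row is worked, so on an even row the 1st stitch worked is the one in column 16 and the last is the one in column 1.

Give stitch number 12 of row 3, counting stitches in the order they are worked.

Row 3 uses chart row ((3-1) mod 3)+1 = 3. Row 3 is odd, so RS.
Chart row 3 tiled across columns 1-16: o p x k o p p p o p x k o p p p
Right side: take the tiled row as-is (worked left to right from column 1).
The 12th stitch worked is k.

Result:
k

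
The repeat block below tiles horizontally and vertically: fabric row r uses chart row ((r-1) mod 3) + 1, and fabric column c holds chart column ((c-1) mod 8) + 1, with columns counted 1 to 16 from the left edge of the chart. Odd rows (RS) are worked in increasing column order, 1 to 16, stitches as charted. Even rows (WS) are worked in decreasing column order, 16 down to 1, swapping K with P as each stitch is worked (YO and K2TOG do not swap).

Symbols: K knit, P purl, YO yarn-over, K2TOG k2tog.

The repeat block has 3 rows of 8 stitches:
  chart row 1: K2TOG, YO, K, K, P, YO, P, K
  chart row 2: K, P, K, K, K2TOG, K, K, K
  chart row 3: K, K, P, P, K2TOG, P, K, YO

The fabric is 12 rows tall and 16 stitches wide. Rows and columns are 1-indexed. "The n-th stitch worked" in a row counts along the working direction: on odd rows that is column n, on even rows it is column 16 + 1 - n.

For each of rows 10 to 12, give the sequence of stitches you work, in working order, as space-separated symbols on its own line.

Row 10: chart row 1, WS - tiled (columns 1-16): K2TOG YO K K P YO P K K2TOG YO K K P YO P K; work from column 16 back to 1 with K<->P swapped.
Row 11: chart row 2, RS - tile across columns 1-16 and work as-is.
Row 12: chart row 3, WS - tiled (columns 1-16): K K P P K2TOG P K YO K K P P K2TOG P K YO; work from column 16 back to 1 with K<->P swapped.

Rows as worked:
P K YO K P P YO K2TOG P K YO K P P YO K2TOG
K P K K K2TOG K K K K P K K K2TOG K K K
YO P K K2TOG K K P P YO P K K2TOG K K P P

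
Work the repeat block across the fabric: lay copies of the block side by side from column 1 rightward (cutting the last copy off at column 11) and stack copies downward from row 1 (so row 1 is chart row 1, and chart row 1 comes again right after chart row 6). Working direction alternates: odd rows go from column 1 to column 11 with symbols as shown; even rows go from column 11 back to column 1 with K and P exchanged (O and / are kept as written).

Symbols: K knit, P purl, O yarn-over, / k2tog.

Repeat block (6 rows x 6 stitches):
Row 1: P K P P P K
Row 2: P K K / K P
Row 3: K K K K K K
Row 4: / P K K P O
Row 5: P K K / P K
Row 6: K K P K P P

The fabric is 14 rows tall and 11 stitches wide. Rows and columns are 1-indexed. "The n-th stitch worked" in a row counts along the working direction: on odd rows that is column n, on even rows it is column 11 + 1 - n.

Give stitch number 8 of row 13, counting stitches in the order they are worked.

Stitch:
K

Derivation:
For row 13: chart row = ((13-1) mod 6) + 1 = 1; this is a RS (odd) row.
Chart row 1 tiled across columns 1-11: P K P P P K P K P P P
RS row: no reversal, no swap; stitch n worked = column n.
Counting 8 along the worked row gives K.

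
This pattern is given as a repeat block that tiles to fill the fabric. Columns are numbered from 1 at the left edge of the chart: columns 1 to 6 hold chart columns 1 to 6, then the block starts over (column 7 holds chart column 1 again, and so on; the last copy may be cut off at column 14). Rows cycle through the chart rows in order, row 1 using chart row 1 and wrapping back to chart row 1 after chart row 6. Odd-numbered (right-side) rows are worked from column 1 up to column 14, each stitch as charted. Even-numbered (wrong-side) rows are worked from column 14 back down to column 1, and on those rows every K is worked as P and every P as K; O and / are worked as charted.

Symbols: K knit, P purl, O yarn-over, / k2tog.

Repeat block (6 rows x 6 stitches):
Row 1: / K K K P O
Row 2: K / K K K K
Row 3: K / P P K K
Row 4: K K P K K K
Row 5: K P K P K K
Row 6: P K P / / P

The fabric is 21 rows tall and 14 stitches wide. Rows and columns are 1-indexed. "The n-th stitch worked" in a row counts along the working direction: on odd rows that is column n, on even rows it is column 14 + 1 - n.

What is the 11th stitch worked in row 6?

== STITCH ==
/

Derivation:
Row 6 uses chart row ((6-1) mod 6)+1 = 6. Row 6 is even, so WS.
Chart row 6 tiled across columns 1-14: P K P / / P P K P / / P P K
Wrong side: read the tiled row from column 14 down to 1 and exchange K with P (leave O, /).
Row 6 as worked: P K K / / K P K K / / K P K
Stitch 11 in working order -> /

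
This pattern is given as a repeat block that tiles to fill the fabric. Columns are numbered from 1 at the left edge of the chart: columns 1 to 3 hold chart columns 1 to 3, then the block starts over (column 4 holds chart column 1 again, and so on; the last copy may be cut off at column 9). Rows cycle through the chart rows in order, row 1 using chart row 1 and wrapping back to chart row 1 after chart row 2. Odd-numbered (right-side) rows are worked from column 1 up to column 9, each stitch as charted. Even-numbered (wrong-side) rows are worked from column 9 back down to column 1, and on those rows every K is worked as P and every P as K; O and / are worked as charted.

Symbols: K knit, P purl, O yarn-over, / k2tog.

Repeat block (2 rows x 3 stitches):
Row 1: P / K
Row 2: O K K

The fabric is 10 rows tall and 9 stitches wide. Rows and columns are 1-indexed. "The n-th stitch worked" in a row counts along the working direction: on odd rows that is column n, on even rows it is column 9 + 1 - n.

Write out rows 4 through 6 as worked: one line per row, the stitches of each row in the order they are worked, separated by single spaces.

Row 4: chart row 2, WS - tiled (columns 1-9): O K K O K K O K K; work from column 9 back to 1 with K<->P swapped.
Row 5: chart row 1, RS - tile across columns 1-9 and work as-is.
Row 6: chart row 2, WS - tiled (columns 1-9): O K K O K K O K K; work from column 9 back to 1 with K<->P swapped.

Rows as worked:
P P O P P O P P O
P / K P / K P / K
P P O P P O P P O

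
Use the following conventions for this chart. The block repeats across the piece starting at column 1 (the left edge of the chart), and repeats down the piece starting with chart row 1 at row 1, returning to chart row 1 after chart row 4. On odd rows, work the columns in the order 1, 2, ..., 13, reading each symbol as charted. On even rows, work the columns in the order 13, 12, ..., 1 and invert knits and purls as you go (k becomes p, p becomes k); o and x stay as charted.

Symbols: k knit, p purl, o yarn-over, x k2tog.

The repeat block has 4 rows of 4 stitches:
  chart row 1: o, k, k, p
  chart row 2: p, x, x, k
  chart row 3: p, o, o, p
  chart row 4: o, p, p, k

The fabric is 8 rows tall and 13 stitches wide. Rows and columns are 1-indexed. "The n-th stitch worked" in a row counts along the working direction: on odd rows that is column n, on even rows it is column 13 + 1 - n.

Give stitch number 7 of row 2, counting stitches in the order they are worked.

Row 2 uses chart row ((2-1) mod 4)+1 = 2. Row 2 is even, so WS.
Chart row 2 tiled across columns 1-13: p x x k p x x k p x x k p
WS: work from column 13 back to column 1 (reverse the tiled row), swapping k<->p (o and x unchanged).
Row 2 as worked: k p x x k p x x k p x x k
Stitch 7 in working order -> x

Stitch:
x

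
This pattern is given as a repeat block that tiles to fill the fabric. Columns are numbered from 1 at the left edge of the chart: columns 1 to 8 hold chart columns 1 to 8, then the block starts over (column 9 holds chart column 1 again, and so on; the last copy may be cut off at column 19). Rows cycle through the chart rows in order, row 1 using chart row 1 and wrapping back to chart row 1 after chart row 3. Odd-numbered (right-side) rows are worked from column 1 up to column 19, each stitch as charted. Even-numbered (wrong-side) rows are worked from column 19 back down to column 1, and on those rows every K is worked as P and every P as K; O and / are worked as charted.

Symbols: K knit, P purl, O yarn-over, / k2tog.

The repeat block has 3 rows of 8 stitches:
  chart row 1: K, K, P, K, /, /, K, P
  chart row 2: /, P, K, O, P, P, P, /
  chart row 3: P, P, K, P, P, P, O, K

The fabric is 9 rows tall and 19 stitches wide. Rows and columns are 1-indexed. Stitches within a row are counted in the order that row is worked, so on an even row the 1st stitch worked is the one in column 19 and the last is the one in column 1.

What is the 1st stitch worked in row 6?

Stitch:
P

Derivation:
Row 6: (6-1) mod 3 = 2, so use chart row 3. Even row -> WS.
Chart row 3 tiled across columns 1-19: P P K P P P O K P P K P P P O K P P K
WS: work from column 19 back to column 1 (reverse the tiled row), swapping K<->P (O and / unchanged).
Row 6 as worked: P K K P O K K K P K K P O K K K P K K
The 1st stitch worked is P.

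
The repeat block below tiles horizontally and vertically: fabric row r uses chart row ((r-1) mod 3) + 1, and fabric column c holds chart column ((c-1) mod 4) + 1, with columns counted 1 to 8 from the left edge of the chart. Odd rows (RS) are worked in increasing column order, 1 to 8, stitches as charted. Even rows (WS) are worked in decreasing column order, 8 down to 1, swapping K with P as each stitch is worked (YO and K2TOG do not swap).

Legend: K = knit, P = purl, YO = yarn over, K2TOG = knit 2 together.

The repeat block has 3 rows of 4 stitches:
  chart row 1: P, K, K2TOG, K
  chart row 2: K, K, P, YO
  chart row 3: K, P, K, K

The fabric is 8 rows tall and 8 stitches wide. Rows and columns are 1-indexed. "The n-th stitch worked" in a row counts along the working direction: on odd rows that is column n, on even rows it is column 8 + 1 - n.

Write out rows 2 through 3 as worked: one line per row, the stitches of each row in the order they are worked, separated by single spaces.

Row 2: chart row 2, WS - tiled (columns 1-8): K K P YO K K P YO; work from column 8 back to 1 with K<->P swapped.
Row 3: chart row 3, RS - tile across columns 1-8 and work as-is.

Rows as worked:
YO K P P YO K P P
K P K K K P K K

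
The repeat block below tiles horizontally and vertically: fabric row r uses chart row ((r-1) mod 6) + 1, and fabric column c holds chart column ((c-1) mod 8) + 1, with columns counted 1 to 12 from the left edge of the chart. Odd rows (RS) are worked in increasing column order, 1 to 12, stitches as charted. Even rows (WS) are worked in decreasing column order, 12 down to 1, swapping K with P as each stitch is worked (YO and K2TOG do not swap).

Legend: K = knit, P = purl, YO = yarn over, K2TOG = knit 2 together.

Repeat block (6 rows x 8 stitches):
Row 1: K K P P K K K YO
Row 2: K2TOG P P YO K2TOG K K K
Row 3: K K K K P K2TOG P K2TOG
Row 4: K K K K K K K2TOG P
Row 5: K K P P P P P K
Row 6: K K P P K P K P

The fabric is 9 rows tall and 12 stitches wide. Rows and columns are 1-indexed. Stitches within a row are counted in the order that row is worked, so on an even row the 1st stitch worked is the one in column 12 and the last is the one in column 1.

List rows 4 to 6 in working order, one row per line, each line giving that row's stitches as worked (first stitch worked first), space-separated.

Row 4: chart row 4, WS - tiled (columns 1-12): K K K K K K K2TOG P K K K K; work from column 12 back to 1 with K<->P swapped.
Row 5: chart row 5, RS - tile across columns 1-12 and work as-is.
Row 6: chart row 6, WS - tiled (columns 1-12): K K P P K P K P K K P P; work from column 12 back to 1 with K<->P swapped.

== ROWS AS WORKED ==
P P P P K K2TOG P P P P P P
K K P P P P P K K K P P
K K P P K P K P K K P P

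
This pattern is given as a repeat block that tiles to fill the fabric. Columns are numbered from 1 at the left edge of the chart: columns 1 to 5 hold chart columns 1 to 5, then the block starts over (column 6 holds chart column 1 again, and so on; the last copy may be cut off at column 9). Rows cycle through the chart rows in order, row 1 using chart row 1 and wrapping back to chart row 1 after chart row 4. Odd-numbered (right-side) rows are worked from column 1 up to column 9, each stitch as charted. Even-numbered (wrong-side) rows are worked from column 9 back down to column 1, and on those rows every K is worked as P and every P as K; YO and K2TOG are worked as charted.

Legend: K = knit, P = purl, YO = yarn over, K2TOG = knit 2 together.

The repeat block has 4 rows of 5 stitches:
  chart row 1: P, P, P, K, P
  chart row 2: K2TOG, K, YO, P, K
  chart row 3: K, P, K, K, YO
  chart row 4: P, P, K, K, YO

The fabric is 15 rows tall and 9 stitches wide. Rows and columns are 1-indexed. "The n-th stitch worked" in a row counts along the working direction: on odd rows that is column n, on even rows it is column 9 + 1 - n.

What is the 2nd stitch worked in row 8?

For row 8: chart row = ((8-1) mod 4) + 1 = 4; this is a WS (even) row.
Chart row 4 tiled across columns 1-9: P P K K YO P P K K
WS: work from column 9 back to column 1 (reverse the tiled row), swapping K<->P (YO and K2TOG unchanged).
Row 8 as worked: P P K K YO P P K K
The 2nd stitch worked is P.

Result:
P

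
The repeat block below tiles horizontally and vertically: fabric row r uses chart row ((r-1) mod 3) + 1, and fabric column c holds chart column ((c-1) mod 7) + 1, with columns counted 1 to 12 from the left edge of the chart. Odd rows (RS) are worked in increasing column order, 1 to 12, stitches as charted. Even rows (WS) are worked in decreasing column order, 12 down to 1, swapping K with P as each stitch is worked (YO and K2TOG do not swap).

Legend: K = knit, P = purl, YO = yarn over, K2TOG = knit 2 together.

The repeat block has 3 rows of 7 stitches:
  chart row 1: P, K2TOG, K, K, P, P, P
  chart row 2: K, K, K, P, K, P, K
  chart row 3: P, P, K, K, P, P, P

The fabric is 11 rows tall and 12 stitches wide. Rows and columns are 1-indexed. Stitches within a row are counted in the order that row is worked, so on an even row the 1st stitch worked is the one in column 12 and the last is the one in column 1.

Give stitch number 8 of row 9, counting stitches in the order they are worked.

Row 9: (9-1) mod 3 = 2, so use chart row 3. Odd row -> RS.
Chart row 3 tiled across columns 1-12: P P K K P P P P P K K P
RS row: no reversal, no swap; stitch n worked = column n.
The 8th stitch worked is P.

Result:
P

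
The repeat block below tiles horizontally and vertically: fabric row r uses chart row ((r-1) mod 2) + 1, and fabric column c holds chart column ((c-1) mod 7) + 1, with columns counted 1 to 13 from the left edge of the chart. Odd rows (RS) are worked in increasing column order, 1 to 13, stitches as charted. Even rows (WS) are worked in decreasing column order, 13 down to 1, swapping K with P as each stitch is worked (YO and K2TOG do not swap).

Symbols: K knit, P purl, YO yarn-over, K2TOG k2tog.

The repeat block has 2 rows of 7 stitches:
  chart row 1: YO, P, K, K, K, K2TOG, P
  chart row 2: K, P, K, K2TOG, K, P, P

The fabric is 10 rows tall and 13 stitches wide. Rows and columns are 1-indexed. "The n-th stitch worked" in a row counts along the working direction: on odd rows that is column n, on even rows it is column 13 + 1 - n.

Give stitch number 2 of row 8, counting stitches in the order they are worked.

Stitch:
P

Derivation:
Row 8 uses chart row ((8-1) mod 2)+1 = 2. Row 8 is even, so WS.
Chart row 2 tiled across columns 1-13: K P K K2TOG K P P K P K K2TOG K P
WS row: flip the tiled sequence (start at column 13) and apply K<->P; YO and K2TOG stay.
Row 8 as worked: K P K2TOG P K P K K P K2TOG P K P
Counting 2 along the worked row gives P.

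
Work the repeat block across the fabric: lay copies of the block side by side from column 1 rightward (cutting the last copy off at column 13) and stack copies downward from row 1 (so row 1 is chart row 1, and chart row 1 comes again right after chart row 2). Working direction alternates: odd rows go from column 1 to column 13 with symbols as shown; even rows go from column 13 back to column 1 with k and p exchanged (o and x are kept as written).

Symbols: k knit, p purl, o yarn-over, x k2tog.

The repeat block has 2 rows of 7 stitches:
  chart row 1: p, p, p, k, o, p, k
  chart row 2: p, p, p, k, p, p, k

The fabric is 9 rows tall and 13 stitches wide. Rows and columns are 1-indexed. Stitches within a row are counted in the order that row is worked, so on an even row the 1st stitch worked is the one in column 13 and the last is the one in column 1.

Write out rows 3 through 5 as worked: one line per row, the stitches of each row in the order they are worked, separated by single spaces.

Row 3: chart row 1, RS - tile across columns 1-13 and work as-is.
Row 4: chart row 2, WS - tiled (columns 1-13): p p p k p p k p p p k p p; work from column 13 back to 1 with k<->p swapped.
Row 5: chart row 1, RS - tile across columns 1-13 and work as-is.

Result:
p p p k o p k p p p k o p
k k p k k k p k k p k k k
p p p k o p k p p p k o p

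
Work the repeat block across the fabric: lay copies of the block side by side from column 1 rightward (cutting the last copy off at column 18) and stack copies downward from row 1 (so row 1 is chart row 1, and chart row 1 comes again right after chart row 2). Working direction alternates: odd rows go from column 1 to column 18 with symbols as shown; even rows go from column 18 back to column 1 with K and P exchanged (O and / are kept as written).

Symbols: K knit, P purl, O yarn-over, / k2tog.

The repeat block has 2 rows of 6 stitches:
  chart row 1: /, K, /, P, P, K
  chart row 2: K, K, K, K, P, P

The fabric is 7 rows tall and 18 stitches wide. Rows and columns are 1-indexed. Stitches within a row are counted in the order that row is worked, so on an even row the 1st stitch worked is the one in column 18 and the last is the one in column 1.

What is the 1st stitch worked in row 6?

Row 6 uses chart row ((6-1) mod 2)+1 = 2. Row 6 is even, so WS.
Chart row 2 tiled across columns 1-18: K K K K P P K K K K P P K K K K P P
Wrong side: read the tiled row from column 18 down to 1 and exchange K with P (leave O, /).
Row 6 as worked: K K P P P P K K P P P P K K P P P P
The 1st stitch worked is K.

Stitch:
K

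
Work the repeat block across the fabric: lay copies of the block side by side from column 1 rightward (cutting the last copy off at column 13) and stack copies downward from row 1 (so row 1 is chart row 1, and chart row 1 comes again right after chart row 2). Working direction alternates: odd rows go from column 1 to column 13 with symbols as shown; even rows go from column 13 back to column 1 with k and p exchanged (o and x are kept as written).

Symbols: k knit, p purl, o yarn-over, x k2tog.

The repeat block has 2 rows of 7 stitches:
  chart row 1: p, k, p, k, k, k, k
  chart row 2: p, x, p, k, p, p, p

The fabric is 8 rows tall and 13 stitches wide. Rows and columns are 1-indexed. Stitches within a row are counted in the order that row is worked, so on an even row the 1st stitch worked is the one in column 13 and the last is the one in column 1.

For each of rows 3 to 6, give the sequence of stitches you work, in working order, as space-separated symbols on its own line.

Row 3: chart row 1, RS - tile across columns 1-13 and work as-is.
Row 4: chart row 2, WS - tiled (columns 1-13): p x p k p p p p x p k p p; work from column 13 back to 1 with k<->p swapped.
Row 5: chart row 1, RS - tile across columns 1-13 and work as-is.
Row 6: chart row 2, WS - tiled (columns 1-13): p x p k p p p p x p k p p; work from column 13 back to 1 with k<->p swapped.

Result:
p k p k k k k p k p k k k
k k p k x k k k k p k x k
p k p k k k k p k p k k k
k k p k x k k k k p k x k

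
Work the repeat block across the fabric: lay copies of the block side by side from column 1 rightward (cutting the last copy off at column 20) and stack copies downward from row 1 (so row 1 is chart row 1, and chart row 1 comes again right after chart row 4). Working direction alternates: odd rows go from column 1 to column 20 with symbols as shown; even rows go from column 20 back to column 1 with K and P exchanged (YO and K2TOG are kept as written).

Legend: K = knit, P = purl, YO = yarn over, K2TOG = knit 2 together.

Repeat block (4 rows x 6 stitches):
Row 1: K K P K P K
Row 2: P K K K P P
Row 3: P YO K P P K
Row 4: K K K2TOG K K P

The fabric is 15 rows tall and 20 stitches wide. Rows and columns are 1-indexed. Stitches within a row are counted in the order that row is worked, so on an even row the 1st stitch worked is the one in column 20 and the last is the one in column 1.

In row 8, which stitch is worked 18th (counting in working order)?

== STITCH ==
K2TOG

Derivation:
For row 8: chart row = ((8-1) mod 4) + 1 = 4; this is a WS (even) row.
Chart row 4 tiled across columns 1-20: K K K2TOG K K P K K K2TOG K K P K K K2TOG K K P K K
WS row: flip the tiled sequence (start at column 20) and apply K<->P; YO and K2TOG stay.
Row 8 as worked: P P K P P K2TOG P P K P P K2TOG P P K P P K2TOG P P
Stitch 18 in working order -> K2TOG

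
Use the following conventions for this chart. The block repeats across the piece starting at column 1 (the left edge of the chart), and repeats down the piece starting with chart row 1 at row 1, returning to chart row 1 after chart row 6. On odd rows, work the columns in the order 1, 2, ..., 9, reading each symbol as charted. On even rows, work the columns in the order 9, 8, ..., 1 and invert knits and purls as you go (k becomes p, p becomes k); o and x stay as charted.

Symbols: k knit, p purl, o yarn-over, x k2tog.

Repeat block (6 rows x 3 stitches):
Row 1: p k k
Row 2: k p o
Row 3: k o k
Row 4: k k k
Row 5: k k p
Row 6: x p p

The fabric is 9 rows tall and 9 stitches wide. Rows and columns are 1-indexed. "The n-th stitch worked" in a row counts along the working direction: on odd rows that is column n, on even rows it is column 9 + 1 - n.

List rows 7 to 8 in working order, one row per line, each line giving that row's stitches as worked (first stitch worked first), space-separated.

== ROWS AS WORKED ==
p k k p k k p k k
o k p o k p o k p

Derivation:
Row 7: chart row 1, RS - tile across columns 1-9 and work as-is.
Row 8: chart row 2, WS - tiled (columns 1-9): k p o k p o k p o; work from column 9 back to 1 with k<->p swapped.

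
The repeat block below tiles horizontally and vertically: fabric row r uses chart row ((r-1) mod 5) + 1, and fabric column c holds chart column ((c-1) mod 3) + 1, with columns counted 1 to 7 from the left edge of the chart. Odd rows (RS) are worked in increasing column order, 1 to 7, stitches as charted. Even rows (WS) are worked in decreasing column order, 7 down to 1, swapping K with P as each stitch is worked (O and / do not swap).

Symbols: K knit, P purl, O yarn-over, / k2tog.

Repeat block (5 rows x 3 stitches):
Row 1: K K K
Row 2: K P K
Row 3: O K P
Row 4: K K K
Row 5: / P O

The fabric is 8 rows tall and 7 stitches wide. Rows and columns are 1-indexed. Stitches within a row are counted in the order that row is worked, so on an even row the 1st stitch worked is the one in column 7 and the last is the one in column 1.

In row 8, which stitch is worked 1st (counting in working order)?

== STITCH ==
O

Derivation:
For row 8: chart row = ((8-1) mod 5) + 1 = 3; this is a WS (even) row.
Chart row 3 tiled across columns 1-7: O K P O K P O
WS row: flip the tiled sequence (start at column 7) and apply K<->P; O and / stay.
Row 8 as worked: O K P O K P O
The 1st stitch worked is O.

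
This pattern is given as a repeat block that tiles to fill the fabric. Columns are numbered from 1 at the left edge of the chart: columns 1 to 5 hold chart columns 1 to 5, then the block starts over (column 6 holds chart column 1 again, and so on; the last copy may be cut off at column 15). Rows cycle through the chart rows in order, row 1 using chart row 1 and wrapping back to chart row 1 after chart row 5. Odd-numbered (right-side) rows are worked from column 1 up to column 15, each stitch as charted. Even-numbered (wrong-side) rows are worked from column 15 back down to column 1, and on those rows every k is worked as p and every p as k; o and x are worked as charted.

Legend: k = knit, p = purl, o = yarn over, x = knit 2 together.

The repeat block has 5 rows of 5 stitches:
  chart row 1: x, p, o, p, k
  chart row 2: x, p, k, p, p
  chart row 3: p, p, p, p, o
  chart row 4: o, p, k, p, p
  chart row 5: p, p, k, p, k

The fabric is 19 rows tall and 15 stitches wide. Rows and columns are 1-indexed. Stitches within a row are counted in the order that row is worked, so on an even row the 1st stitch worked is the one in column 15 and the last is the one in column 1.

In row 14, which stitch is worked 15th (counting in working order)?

Stitch:
o

Derivation:
For row 14: chart row = ((14-1) mod 5) + 1 = 4; this is a WS (even) row.
Chart row 4 tiled across columns 1-15: o p k p p o p k p p o p k p p
WS row: flip the tiled sequence (start at column 15) and apply k<->p; o and x stay.
Row 14 as worked: k k p k o k k p k o k k p k o
The 15th stitch worked is o.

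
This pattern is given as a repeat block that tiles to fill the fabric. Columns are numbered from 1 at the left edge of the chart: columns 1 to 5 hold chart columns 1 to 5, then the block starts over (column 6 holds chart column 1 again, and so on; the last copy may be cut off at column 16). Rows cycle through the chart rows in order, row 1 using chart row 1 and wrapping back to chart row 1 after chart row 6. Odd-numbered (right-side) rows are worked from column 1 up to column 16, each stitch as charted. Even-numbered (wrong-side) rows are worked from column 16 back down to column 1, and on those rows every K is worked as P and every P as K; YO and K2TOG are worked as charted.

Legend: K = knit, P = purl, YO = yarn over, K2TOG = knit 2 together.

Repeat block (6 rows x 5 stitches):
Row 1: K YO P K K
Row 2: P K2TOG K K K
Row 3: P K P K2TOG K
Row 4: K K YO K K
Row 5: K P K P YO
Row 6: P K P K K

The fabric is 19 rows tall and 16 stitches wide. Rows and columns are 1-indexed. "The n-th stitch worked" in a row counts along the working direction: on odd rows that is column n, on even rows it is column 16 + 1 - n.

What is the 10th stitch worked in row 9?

Stitch:
K

Derivation:
For row 9: chart row = ((9-1) mod 6) + 1 = 3; this is a RS (odd) row.
Chart row 3 tiled across columns 1-16: P K P K2TOG K P K P K2TOG K P K P K2TOG K P
RS: work column 1 to column 16, symbols as charted — the tiled row is the row as worked.
Stitch 10 in working order -> K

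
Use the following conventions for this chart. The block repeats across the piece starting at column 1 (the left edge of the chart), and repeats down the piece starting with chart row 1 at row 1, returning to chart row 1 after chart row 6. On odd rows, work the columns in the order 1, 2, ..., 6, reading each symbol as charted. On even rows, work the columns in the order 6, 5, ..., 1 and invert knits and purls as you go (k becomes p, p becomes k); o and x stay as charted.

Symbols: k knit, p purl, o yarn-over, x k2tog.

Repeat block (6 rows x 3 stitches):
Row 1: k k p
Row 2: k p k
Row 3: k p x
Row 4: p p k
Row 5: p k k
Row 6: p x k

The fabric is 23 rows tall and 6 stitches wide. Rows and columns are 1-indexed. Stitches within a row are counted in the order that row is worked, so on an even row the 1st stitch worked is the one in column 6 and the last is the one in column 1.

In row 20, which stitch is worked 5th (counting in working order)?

Stitch:
k

Derivation:
Row 20 uses chart row ((20-1) mod 6)+1 = 2. Row 20 is even, so WS.
Chart row 2 tiled across columns 1-6: k p k k p k
WS row: flip the tiled sequence (start at column 6) and apply k<->p; o and x stay.
Row 20 as worked: p k p p k p
Stitch 5 in working order -> k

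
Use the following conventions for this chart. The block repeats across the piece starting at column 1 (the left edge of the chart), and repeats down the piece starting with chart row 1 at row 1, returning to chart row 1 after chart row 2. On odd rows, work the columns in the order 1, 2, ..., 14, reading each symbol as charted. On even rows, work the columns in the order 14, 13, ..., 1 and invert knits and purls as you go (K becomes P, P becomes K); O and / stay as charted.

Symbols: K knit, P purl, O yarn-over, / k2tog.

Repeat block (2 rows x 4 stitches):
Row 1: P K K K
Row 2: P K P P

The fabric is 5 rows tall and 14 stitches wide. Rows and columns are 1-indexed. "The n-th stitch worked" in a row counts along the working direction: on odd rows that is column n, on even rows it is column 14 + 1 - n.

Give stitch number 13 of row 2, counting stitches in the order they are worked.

Row 2 uses chart row ((2-1) mod 2)+1 = 2. Row 2 is even, so WS.
Chart row 2 tiled across columns 1-14: P K P P P K P P P K P P P K
WS row: flip the tiled sequence (start at column 14) and apply K<->P; O and / stay.
Row 2 as worked: P K K K P K K K P K K K P K
Counting 13 along the worked row gives P.

Stitch:
P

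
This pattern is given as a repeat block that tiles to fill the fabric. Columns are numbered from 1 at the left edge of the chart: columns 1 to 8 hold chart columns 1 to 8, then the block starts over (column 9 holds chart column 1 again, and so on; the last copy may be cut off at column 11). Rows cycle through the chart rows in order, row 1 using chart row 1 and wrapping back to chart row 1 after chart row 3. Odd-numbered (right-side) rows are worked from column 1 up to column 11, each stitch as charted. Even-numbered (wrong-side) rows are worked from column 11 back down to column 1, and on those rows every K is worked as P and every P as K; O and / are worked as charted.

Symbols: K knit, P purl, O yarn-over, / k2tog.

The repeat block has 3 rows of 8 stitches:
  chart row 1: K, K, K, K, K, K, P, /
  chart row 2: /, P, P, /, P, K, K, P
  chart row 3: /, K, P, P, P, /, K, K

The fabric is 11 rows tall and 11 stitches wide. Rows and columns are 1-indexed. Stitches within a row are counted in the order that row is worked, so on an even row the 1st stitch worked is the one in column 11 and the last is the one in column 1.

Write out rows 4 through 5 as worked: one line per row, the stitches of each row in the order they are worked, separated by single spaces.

Rows as worked:
P P P / K P P P P P P
/ P P / P K K P / P P

Derivation:
Row 4: chart row 1, WS - tiled (columns 1-11): K K K K K K P / K K K; work from column 11 back to 1 with K<->P swapped.
Row 5: chart row 2, RS - tile across columns 1-11 and work as-is.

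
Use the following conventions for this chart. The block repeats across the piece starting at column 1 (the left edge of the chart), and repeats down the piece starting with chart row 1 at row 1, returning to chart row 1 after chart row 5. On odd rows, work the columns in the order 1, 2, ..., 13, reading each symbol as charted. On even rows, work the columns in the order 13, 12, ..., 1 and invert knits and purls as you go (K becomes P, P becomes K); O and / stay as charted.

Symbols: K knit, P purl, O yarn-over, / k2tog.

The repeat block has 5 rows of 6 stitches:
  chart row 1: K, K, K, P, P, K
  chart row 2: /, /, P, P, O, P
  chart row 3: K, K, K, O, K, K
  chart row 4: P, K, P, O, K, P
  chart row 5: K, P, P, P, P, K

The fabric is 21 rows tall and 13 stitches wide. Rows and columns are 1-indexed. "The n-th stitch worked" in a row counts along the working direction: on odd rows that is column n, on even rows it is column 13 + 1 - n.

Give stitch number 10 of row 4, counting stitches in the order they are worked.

Result:
O

Derivation:
Row 4: (4-1) mod 5 = 3, so use chart row 4. Even row -> WS.
Chart row 4 tiled across columns 1-13: P K P O K P P K P O K P P
Wrong side: read the tiled row from column 13 down to 1 and exchange K with P (leave O, /).
Row 4 as worked: K K P O K P K K P O K P K
Counting 10 along the worked row gives O.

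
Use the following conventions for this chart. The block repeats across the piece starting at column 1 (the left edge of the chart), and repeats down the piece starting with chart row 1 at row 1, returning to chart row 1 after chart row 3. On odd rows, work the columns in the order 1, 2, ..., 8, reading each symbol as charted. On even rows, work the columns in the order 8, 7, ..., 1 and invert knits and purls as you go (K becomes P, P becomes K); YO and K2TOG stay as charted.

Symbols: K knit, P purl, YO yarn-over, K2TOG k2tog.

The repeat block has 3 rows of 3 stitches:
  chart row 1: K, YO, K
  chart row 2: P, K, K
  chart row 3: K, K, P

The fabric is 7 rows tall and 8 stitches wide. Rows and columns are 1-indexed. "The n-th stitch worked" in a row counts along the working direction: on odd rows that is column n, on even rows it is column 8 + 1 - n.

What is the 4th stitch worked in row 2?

== STITCH ==
P

Derivation:
Row 2: (2-1) mod 3 = 1, so use chart row 2. Even row -> WS.
Chart row 2 tiled across columns 1-8: P K K P K K P K
WS: work from column 8 back to column 1 (reverse the tiled row), swapping K<->P (YO and K2TOG unchanged).
Row 2 as worked: P K P P K P P K
The 4th stitch worked is P.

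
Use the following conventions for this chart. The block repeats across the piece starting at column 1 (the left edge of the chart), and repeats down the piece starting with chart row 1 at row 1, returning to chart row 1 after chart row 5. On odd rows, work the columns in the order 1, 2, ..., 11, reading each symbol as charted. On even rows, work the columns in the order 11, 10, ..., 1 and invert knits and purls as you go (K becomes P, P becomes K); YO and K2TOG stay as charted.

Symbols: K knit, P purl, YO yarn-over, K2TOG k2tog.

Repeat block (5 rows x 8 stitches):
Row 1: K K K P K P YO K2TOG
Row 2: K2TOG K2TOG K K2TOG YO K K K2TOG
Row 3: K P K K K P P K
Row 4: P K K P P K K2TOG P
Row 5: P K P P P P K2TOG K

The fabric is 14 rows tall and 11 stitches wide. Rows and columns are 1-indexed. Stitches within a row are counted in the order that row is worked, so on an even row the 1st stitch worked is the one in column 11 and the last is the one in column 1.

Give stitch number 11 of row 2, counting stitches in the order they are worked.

For row 2: chart row = ((2-1) mod 5) + 1 = 2; this is a WS (even) row.
Chart row 2 tiled across columns 1-11: K2TOG K2TOG K K2TOG YO K K K2TOG K2TOG K2TOG K
WS: work from column 11 back to column 1 (reverse the tiled row), swapping K<->P (YO and K2TOG unchanged).
Row 2 as worked: P K2TOG K2TOG K2TOG P P YO K2TOG P K2TOG K2TOG
The 11th stitch worked is K2TOG.

Stitch:
K2TOG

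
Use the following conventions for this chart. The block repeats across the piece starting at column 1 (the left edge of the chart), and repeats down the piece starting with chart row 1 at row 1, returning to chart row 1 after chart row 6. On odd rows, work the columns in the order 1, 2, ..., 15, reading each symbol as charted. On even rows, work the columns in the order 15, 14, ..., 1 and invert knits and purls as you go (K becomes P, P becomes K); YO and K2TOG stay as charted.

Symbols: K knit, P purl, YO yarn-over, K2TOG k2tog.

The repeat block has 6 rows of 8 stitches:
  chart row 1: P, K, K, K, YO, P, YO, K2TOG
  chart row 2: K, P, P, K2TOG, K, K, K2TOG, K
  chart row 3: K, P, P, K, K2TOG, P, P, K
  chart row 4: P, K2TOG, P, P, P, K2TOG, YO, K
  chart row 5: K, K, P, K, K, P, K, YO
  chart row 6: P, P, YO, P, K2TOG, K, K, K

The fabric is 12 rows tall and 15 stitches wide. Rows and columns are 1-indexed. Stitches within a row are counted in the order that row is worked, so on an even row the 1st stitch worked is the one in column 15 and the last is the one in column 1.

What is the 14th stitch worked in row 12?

== STITCH ==
K

Derivation:
For row 12: chart row = ((12-1) mod 6) + 1 = 6; this is a WS (even) row.
Chart row 6 tiled across columns 1-15: P P YO P K2TOG K K K P P YO P K2TOG K K
WS row: flip the tiled sequence (start at column 15) and apply K<->P; YO and K2TOG stay.
Row 12 as worked: P P K2TOG K YO K K P P P K2TOG K YO K K
Stitch 14 in working order -> K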